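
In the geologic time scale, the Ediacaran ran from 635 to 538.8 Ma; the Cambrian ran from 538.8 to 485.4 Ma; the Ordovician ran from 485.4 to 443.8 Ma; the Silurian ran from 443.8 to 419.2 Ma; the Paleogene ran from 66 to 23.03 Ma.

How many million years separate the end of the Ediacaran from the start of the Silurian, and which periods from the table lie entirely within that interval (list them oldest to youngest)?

95 million years; Cambrian, Ordovician

The Ediacaran closes at 538.8 Ma and the Silurian opens at 443.8 Ma, so the interval is 538.8 − 443.8 = 95 Myr.
A period fits inside if it starts at or after 538.8 Ma and ends at or before 443.8 Ma; oldest first that gives Cambrian, Ordovician.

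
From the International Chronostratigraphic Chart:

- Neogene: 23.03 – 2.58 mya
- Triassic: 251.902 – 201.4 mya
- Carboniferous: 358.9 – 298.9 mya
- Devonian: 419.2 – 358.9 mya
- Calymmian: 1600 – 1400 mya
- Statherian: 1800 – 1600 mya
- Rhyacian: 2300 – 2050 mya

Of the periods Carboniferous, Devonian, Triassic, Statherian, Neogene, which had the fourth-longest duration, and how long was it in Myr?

Durations: Carboniferous 60; Devonian 60.3; Triassic 50.502; Statherian 200; Neogene 20.45 Myr.
Sorted longest-first: Statherian (200), Devonian (60.3), Carboniferous (60), Triassic (50.502), Neogene (20.45).
The fourth longest is Triassic at 50.502 Myr.

Triassic, 50.502 million years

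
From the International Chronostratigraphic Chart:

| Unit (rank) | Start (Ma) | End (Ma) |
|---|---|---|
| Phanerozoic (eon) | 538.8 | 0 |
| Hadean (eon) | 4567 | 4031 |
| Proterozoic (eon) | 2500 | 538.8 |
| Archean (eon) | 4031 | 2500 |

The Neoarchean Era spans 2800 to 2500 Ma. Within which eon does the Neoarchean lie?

Archean

The Neoarchean (2800–2500 Ma) lies entirely within 4031–2500 Ma, the Archean Eon.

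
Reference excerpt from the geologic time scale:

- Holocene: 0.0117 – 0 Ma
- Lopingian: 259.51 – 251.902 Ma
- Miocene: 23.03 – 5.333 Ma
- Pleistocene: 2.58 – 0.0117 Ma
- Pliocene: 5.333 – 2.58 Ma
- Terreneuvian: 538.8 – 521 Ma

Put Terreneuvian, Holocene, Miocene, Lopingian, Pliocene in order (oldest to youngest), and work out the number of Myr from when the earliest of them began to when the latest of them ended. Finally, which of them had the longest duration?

Terreneuvian, Lopingian, Miocene, Pliocene, Holocene; total span 538.8 Myr; longest is Terreneuvian

Start ages (Ma): Terreneuvian 538.8, Lopingian 259.51, Miocene 23.03, Pliocene 5.333, Holocene 0.0117.
Ordered oldest to youngest: Terreneuvian, Lopingian, Miocene, Pliocene, Holocene.
Span = 538.8 − 0 = 538.8 Myr.
Durations: Terreneuvian 17.8, Holocene 0.0117, Lopingian 7.608, Miocene 17.697, Pliocene 2.753 → longest is Terreneuvian (17.8 Myr).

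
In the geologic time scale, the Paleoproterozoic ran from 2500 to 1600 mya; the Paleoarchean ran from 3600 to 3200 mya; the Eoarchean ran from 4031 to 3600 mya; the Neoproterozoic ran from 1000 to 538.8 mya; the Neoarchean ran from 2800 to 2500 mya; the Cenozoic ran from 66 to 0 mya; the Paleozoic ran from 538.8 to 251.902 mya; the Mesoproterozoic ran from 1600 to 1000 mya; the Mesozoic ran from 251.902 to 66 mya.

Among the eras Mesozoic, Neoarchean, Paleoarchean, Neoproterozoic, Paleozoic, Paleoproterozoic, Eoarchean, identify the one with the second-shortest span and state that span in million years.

Paleozoic, 286.898 million years

Durations: Mesozoic 185.902; Neoarchean 300; Paleoarchean 400; Neoproterozoic 461.2; Paleozoic 286.898; Paleoproterozoic 900; Eoarchean 431 Myr.
Sorted shortest-first: Mesozoic (185.902), Paleozoic (286.898), Neoarchean (300), Paleoarchean (400), Eoarchean (431), Neoproterozoic (461.2), Paleoproterozoic (900).
The second shortest is Paleozoic at 286.898 Myr.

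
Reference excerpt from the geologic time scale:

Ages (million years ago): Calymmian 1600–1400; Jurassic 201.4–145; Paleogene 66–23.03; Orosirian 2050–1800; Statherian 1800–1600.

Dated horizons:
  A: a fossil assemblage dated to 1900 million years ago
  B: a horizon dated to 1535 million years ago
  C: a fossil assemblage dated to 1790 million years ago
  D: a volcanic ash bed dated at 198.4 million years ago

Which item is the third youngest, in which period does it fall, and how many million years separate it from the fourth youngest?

C, in the Statherian; 110 million years to A

Smaller Ma means younger, so youngest first: D 198.4 < B 1535 < C 1790 < A 1900.
Counting 3 along gives C (1790 Ma); the excerpt puts that inside the Statherian, 1800–1600 Ma.
Next in line is A (1900 Ma), and 1900 − 1790 = 110 Myr.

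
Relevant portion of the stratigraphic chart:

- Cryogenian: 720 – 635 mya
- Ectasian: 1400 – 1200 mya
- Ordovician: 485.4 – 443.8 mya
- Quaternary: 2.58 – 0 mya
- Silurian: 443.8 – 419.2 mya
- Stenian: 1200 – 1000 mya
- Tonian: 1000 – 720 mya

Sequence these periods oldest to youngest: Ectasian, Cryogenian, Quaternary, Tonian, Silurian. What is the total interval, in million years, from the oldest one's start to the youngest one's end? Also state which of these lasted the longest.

Start ages (Ma): Ectasian 1400, Tonian 1000, Cryogenian 720, Silurian 443.8, Quaternary 2.58.
Ordered oldest to youngest: Ectasian, Tonian, Cryogenian, Silurian, Quaternary.
Span = 1400 − 0 = 1400 Myr.
Durations: Quaternary 2.58, Cryogenian 85, Ectasian 200, Tonian 280, Silurian 24.6 → longest is Tonian (280 Myr).

Ectasian → Tonian → Cryogenian → Silurian → Quaternary; total span 1400 Myr; longest is Tonian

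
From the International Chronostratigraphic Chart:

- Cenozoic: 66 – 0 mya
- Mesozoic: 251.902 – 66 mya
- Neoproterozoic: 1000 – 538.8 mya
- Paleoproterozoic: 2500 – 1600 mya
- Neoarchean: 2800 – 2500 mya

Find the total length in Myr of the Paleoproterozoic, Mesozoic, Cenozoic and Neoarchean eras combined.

Duration is start − end for each: (2500 − 1600) + (251.902 − 66) + (66 − 0) + (2800 − 2500).
That is 900 + 185.902 + 66 + 300, which totals 1451.902 million years.

1451.902 million years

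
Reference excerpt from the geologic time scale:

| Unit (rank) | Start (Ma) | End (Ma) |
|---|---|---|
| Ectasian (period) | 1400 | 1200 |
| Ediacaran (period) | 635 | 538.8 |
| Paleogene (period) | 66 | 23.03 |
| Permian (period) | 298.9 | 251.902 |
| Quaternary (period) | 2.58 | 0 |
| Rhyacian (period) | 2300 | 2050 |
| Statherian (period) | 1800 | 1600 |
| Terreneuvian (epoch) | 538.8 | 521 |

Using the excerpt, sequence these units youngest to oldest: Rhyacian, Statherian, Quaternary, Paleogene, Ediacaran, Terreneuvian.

Quaternary, Paleogene, Terreneuvian, Ediacaran, Statherian, Rhyacian

The oldest of these is Rhyacian (starts 2300 Ma) and the youngest is Quaternary (ends 0 Ma).
In between, by decreasing start age: Statherian (1800), Ediacaran (635), Terreneuvian (538.8), Paleogene (66).
Listing youngest first means reversing that sequence.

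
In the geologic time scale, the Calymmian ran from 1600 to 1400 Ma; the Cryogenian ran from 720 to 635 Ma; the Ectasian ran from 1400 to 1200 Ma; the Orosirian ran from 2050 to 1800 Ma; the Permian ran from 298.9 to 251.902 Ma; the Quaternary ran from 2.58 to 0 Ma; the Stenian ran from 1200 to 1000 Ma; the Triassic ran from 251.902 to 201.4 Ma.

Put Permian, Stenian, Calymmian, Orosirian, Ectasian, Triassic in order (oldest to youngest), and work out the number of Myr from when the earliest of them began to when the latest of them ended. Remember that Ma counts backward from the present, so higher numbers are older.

Start ages (Ma): Orosirian 2050, Calymmian 1600, Ectasian 1400, Stenian 1200, Permian 298.9, Triassic 251.902.
Ordered oldest to youngest: Orosirian, Calymmian, Ectasian, Stenian, Permian, Triassic.
Span = 2050 − 201.4 = 1848.6 Myr.

Orosirian, Calymmian, Ectasian, Stenian, Permian, Triassic; total span 1848.6 Myr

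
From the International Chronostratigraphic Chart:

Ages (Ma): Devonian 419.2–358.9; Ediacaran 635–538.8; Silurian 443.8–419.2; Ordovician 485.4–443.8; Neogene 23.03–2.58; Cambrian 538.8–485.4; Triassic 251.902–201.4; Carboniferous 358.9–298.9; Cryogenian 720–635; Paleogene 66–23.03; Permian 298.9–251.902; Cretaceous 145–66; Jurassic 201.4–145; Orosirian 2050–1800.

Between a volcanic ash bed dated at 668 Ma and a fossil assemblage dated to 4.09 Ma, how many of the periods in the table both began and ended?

11

668 Ma sits inside the Cryogenian (720–635) and 4.09 Ma inside the Neogene (23.03–2.58); neither of those is wholly between the two dates.
The listed periods lying completely between them are Ediacaran, Cambrian, Ordovician, Silurian, Devonian, Carboniferous, Permian, Triassic, Jurassic, Cretaceous, Paleogene — 11 in all.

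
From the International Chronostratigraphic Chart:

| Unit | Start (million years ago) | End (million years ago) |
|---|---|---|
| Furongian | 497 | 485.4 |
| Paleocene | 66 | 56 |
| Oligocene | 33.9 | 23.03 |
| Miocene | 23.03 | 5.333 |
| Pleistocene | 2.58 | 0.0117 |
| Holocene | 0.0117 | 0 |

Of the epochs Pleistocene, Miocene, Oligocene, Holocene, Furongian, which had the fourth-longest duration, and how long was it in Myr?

Durations: Pleistocene 2.5683; Miocene 17.697; Oligocene 10.87; Holocene 0.0117; Furongian 11.6 Myr.
Sorted longest-first: Miocene (17.697), Furongian (11.6), Oligocene (10.87), Pleistocene (2.5683), Holocene (0.0117).
The fourth longest is Pleistocene at 2.5683 Myr.

Pleistocene, 2.5683 million years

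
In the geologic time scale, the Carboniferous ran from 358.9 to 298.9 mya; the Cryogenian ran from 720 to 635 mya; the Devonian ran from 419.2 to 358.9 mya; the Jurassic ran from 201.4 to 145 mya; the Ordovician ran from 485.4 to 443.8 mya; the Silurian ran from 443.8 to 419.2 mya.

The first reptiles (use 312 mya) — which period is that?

312 Ma lies between 358.9 and 298.9 Ma, so it falls in the Carboniferous.

Carboniferous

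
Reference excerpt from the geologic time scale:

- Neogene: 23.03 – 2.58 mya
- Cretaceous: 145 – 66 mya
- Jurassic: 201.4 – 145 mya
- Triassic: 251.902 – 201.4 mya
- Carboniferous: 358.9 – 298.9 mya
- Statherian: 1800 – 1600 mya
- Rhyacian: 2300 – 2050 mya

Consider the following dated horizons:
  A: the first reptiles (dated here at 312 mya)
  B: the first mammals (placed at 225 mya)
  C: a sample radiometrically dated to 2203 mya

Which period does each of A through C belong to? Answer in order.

Match each age against the start–end ranges in the excerpt: A = 312 Ma → Carboniferous (358.9–298.9); B = 225 Ma → Triassic (251.902–201.4); C = 2203 Ma → Rhyacian (2300–2050).

A — Carboniferous; B — Triassic; C — Rhyacian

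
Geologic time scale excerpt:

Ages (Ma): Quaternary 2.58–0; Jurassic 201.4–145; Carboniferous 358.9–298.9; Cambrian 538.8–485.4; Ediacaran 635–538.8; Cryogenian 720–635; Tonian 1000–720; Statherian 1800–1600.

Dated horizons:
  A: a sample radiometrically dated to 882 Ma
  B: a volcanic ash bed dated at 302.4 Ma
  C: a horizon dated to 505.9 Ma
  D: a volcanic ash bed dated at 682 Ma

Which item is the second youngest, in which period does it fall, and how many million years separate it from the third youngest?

Sorted youngest-first by Ma: B (302.4), C (505.9), D (682), A (882).
The second youngest is C at 505.9 Ma, which lies in 538.8–485.4 Ma: the Cambrian.
The third youngest is D at 682 Ma; separation = |505.9 − 682| = 176.1 Myr.

C, in the Cambrian; 176.1 million years to D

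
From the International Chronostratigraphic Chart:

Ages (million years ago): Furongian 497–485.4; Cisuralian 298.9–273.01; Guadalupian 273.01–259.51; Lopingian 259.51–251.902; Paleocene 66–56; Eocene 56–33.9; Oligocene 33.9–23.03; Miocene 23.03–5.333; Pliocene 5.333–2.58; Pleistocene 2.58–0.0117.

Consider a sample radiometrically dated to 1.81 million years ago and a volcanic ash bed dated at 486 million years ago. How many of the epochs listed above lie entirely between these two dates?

486 Ma sits inside the Furongian (497–485.4) and 1.81 Ma inside the Pleistocene (2.58–0.0117); neither of those is wholly between the two dates.
The listed epochs lying completely between them are Cisuralian, Guadalupian, Lopingian, Paleocene, Eocene, Oligocene, Miocene, Pliocene — 8 in all.

8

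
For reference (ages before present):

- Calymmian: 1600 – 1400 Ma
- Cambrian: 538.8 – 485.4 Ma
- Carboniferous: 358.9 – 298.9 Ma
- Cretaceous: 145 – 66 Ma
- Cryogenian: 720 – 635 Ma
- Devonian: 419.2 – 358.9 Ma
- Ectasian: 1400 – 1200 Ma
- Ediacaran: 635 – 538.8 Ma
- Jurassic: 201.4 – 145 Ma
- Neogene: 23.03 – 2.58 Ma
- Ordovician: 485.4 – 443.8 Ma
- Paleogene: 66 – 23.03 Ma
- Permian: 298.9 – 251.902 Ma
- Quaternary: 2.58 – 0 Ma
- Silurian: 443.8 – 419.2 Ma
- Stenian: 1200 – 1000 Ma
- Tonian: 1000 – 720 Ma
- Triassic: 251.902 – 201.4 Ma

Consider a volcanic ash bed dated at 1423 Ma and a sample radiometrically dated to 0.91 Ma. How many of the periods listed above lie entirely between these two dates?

16

1423 Ma sits inside the Calymmian (1600–1400) and 0.91 Ma inside the Quaternary (2.58–0); neither of those is wholly between the two dates.
The listed periods lying completely between them are Ectasian, Stenian, Tonian, Cryogenian, Ediacaran, Cambrian, Ordovician, Silurian, Devonian, Carboniferous, Permian, Triassic, Jurassic, Cretaceous, Paleogene, Neogene — 16 in all.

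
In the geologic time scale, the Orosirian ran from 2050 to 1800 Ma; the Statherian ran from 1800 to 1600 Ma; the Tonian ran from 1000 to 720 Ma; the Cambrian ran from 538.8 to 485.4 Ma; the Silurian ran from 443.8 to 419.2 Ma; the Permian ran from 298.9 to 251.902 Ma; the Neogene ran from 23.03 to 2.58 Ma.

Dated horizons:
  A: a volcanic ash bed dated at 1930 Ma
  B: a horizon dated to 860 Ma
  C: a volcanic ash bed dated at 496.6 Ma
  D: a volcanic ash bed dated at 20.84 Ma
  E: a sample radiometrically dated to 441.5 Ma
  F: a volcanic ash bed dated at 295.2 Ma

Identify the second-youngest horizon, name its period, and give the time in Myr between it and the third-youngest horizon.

F, in the Permian; 146.3 million years to E

Smaller Ma means younger, so youngest first: D 20.84 < F 295.2 < E 441.5 < C 496.6 < B 860 < A 1930.
Counting 2 along gives F (295.2 Ma); the excerpt puts that inside the Permian, 298.9–251.902 Ma.
Next in line is E (441.5 Ma), and 441.5 − 295.2 = 146.3 Myr.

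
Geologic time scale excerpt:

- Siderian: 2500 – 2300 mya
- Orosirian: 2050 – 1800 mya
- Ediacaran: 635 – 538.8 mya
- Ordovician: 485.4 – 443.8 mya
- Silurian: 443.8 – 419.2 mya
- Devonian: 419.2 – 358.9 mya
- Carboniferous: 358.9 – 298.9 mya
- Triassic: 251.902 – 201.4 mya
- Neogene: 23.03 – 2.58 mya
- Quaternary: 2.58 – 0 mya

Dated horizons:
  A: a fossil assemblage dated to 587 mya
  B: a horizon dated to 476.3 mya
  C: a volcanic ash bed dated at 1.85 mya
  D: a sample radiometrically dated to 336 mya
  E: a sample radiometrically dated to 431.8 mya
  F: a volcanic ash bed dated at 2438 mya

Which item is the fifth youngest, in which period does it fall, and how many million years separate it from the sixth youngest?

Sorted youngest-first by Ma: C (1.85), D (336), E (431.8), B (476.3), A (587), F (2438).
The fifth youngest is A at 587 Ma, which lies in 635–538.8 Ma: the Ediacaran.
The sixth youngest is F at 2438 Ma; separation = |587 − 2438| = 1851 Myr.

A, in the Ediacaran; 1851 million years to F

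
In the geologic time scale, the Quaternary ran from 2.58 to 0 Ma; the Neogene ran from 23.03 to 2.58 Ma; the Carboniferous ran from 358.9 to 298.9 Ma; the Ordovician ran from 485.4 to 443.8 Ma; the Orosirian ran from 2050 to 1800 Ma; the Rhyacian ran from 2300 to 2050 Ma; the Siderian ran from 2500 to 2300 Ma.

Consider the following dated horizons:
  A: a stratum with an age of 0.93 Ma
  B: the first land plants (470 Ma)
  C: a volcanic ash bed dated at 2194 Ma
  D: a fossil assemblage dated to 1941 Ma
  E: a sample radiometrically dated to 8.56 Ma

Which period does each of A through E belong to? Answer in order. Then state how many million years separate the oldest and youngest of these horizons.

A: 0.93 Ma lies in 2.58–0 Ma, so Quaternary.
B: 470 Ma lies in 485.4–443.8 Ma, so Ordovician.
C: 2194 Ma lies in 2300–2050 Ma, so Rhyacian.
D: 1941 Ma lies in 2050–1800 Ma, so Orosirian.
E: 8.56 Ma lies in 23.03–2.58 Ma, so Neogene.
Oldest = 2194 Ma, youngest = 0.93 Ma → span 2193.07 Myr.

A — Quaternary; B — Ordovician; C — Rhyacian; D — Orosirian; E — Neogene; span 2193.07 million years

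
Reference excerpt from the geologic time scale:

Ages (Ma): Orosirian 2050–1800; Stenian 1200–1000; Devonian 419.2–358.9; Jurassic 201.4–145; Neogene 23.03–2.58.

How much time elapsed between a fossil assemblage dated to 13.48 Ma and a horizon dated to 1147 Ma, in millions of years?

1133.52 million years

1147 − 13.48 = 1133.52 million years.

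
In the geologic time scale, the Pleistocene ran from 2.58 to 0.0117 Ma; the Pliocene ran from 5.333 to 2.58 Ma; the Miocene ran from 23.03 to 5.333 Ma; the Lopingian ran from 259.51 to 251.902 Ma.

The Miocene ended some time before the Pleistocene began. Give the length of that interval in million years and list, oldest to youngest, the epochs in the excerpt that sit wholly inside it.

2.753 million years; Pliocene

End of Miocene = 5.333 Ma; start of Pleistocene = 2.58 Ma.
Gap = 5.333 − 2.58 = 2.753 Myr.
Epochs wholly inside 5.333–2.58 Ma: Pliocene (5.333–2.58).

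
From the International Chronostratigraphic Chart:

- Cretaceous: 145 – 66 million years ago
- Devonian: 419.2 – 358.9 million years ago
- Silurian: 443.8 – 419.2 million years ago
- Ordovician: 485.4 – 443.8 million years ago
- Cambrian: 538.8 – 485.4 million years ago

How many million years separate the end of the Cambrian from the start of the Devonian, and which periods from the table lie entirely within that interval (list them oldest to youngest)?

66.2 million years; Ordovician, Silurian

End of Cambrian = 485.4 Ma; start of Devonian = 419.2 Ma.
Gap = 485.4 − 419.2 = 66.2 Myr.
Periods wholly inside 485.4–419.2 Ma: Ordovician (485.4–443.8), Silurian (443.8–419.2).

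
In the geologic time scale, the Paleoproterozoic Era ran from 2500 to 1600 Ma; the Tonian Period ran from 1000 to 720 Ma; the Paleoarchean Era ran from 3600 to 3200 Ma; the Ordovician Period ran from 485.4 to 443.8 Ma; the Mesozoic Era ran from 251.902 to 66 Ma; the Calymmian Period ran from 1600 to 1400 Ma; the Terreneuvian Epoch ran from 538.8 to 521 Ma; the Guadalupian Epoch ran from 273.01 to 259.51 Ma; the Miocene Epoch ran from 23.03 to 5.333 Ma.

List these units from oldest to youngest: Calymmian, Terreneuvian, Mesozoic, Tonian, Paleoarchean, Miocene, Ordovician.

Sorting by start age (descending Ma, since larger Ma = older): Paleoarchean began 3600, Calymmian began 1600, Tonian began 1000, Terreneuvian began 538.8, Ordovician began 485.4, Mesozoic began 251.902, Miocene began 23.03.

Paleoarchean → Calymmian → Tonian → Terreneuvian → Ordovician → Mesozoic → Miocene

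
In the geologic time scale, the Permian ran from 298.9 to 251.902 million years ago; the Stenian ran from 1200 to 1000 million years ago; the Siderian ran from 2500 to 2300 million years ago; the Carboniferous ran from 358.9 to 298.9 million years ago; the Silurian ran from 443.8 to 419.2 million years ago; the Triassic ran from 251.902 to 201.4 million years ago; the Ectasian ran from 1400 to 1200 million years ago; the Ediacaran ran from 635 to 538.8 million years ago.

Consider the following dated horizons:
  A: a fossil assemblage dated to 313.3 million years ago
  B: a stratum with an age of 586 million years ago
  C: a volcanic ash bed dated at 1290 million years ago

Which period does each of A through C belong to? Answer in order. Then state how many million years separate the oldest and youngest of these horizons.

Match each age against the start–end ranges in the excerpt: A = 313.3 Ma → Carboniferous (358.9–298.9); B = 586 Ma → Ediacaran (635–538.8); C = 1290 Ma → Ectasian (1400–1200).
The largest age is 1290 Ma and the smallest is 313.3 Ma; their difference is 976.7 Myr.

A — Carboniferous; B — Ediacaran; C — Ectasian; span 976.7 million years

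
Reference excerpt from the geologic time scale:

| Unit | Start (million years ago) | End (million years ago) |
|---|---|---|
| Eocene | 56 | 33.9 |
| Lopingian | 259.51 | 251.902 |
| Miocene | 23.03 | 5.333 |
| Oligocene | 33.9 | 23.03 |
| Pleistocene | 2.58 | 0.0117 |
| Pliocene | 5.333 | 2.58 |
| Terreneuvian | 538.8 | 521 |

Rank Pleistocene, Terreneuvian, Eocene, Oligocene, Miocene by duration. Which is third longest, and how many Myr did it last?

Durations: Pleistocene 2.5683; Terreneuvian 17.8; Eocene 22.1; Oligocene 10.87; Miocene 17.697 Myr.
Sorted longest-first: Eocene (22.1), Terreneuvian (17.8), Miocene (17.697), Oligocene (10.87), Pleistocene (2.5683).
The third longest is Miocene at 17.697 Myr.

Miocene, 17.697 million years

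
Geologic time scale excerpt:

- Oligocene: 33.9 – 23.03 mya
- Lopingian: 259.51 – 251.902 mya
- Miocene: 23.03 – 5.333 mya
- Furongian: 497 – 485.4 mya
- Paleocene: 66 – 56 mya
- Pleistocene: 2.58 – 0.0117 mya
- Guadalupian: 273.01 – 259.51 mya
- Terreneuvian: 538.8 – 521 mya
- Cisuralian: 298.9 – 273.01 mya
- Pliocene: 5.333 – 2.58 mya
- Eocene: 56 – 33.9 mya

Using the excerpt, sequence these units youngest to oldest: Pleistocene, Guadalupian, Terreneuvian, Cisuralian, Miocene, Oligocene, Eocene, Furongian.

Pleistocene, then Miocene, then Oligocene, then Eocene, then Guadalupian, then Cisuralian, then Furongian, then Terreneuvian

Sorting by start age (ascending Ma, since larger Ma = older): Pleistocene began 2.58, Miocene began 23.03, Oligocene began 33.9, Eocene began 56, Guadalupian began 273.01, Cisuralian began 298.9, Furongian began 497, Terreneuvian began 538.8.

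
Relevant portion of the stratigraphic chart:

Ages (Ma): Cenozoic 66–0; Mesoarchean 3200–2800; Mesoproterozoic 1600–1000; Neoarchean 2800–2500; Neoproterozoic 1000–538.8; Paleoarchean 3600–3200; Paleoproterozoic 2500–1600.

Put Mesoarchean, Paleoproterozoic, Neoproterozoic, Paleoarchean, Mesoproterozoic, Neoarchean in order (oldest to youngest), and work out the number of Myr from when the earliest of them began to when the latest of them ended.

Start ages (Ma): Paleoarchean 3600, Mesoarchean 3200, Neoarchean 2800, Paleoproterozoic 2500, Mesoproterozoic 1600, Neoproterozoic 1000.
Ordered oldest to youngest: Paleoarchean, Mesoarchean, Neoarchean, Paleoproterozoic, Mesoproterozoic, Neoproterozoic.
Span = 3600 − 538.8 = 3061.2 Myr.

Paleoarchean → Mesoarchean → Neoarchean → Paleoproterozoic → Mesoproterozoic → Neoproterozoic; total span 3061.2 Myr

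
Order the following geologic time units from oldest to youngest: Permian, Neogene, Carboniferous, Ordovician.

Ordovician → Carboniferous → Permian → Neogene

Group by era (each group listed oldest first) — Paleozoic: Ordovician, Carboniferous, Permian; Cenozoic: Neogene. The eras run Paleozoic → Mesozoic → Cenozoic. Concatenating the groups in that era order gives oldest to youngest directly.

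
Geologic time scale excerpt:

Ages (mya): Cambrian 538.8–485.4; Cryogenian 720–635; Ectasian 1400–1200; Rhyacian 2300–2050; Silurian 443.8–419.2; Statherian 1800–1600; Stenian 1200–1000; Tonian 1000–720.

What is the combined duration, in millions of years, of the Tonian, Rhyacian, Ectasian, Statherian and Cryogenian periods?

Each duration: Tonian = 280; Rhyacian = 250; Ectasian = 200; Statherian = 200; Cryogenian = 85.
Sum: 280 + 250 + 200 + 200 + 85 = 1015 Myr.

1015 million years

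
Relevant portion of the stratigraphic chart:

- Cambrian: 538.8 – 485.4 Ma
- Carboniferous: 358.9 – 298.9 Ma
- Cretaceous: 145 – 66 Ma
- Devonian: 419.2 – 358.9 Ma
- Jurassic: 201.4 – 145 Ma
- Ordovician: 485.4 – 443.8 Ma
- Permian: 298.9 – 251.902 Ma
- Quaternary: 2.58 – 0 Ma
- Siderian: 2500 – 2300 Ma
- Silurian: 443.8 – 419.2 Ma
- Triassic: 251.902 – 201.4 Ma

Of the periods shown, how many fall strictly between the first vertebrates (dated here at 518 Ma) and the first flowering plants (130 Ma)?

7

518 Ma sits inside the Cambrian (538.8–485.4) and 130 Ma inside the Cretaceous (145–66); neither of those is wholly between the two dates.
The listed periods lying completely between them are Ordovician, Silurian, Devonian, Carboniferous, Permian, Triassic, Jurassic — 7 in all.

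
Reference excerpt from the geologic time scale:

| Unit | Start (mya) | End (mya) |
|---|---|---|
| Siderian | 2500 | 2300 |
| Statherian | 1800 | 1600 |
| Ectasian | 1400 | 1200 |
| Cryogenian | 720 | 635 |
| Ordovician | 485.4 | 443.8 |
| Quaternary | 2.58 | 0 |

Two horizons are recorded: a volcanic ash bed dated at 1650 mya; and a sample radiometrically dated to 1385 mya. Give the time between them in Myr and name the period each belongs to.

Elapsed time: 1650 − 1385 = 265 Myr.
1650 Ma lies within 1800–1600 Ma: Statherian.
1385 Ma lies within 1400–1200 Ma: Ectasian.

265 million years apart; the first in the Statherian, the second in the Ectasian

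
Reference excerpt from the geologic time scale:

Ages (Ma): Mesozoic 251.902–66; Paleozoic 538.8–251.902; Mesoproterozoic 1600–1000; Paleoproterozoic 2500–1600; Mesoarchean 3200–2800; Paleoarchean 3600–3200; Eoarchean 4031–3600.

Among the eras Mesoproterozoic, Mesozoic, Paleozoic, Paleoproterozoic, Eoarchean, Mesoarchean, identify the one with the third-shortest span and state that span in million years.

Durations: Mesoproterozoic 600; Mesozoic 185.902; Paleozoic 286.898; Paleoproterozoic 900; Eoarchean 431; Mesoarchean 400 Myr.
Sorted shortest-first: Mesozoic (185.902), Paleozoic (286.898), Mesoarchean (400), Eoarchean (431), Mesoproterozoic (600), Paleoproterozoic (900).
The third shortest is Mesoarchean at 400 Myr.

Mesoarchean, 400 million years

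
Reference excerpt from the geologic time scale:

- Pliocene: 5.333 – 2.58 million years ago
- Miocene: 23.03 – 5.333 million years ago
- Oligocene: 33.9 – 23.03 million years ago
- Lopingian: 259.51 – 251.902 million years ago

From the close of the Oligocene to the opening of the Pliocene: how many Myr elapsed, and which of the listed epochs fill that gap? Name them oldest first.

The Oligocene closes at 23.03 Ma and the Pliocene opens at 5.333 Ma, so the interval is 23.03 − 5.333 = 17.697 Myr.
An epoch fits inside if it starts at or after 23.03 Ma and ends at or before 5.333 Ma; oldest first that gives Miocene.

17.697 million years; Miocene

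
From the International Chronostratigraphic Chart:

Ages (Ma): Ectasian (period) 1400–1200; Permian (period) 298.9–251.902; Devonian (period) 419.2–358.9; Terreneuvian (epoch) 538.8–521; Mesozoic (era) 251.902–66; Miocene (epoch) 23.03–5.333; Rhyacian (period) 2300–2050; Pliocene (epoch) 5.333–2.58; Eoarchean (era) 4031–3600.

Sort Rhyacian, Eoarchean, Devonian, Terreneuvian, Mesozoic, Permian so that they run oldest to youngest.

Sorting by start age (descending Ma, since larger Ma = older): Eoarchean start 4031, Rhyacian start 2300, Terreneuvian start 538.8, Devonian start 419.2, Permian start 298.9, Mesozoic start 251.902.

Eoarchean, Rhyacian, Terreneuvian, Devonian, Permian, Mesozoic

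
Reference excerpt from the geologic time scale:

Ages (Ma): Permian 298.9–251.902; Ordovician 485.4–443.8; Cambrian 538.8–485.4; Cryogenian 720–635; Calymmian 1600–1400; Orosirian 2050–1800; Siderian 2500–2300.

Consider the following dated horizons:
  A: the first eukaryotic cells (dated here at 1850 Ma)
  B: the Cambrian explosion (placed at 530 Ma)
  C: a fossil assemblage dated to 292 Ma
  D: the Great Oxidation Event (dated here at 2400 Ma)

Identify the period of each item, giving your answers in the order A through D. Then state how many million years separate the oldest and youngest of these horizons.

A — Orosirian; B — Cambrian; C — Permian; D — Siderian; span 2108 million years

Match each age against the start–end ranges in the excerpt: A = 1850 Ma → Orosirian (2050–1800); B = 530 Ma → Cambrian (538.8–485.4); C = 292 Ma → Permian (298.9–251.902); D = 2400 Ma → Siderian (2500–2300).
The largest age is 2400 Ma and the smallest is 292 Ma; their difference is 2108 Myr.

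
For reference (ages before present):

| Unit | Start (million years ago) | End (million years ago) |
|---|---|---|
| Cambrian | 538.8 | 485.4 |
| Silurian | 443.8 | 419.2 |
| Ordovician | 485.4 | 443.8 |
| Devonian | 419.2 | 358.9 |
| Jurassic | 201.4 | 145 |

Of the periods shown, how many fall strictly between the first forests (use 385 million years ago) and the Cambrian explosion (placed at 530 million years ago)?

The older date is 530 Ma and the younger is 385 Ma.
Periods with start < 530 and end > 385 Ma: Ordovician (485.4–443.8), Silurian (443.8–419.2).
That is 2 complete periods.

2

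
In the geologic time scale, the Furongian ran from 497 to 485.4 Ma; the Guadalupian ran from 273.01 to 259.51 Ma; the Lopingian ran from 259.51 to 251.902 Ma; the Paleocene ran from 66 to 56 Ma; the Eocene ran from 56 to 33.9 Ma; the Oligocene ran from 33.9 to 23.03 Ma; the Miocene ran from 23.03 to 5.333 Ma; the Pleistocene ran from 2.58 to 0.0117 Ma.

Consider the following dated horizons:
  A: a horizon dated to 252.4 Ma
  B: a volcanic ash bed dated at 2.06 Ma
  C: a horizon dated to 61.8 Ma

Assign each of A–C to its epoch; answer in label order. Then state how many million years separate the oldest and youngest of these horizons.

A — Lopingian; B — Pleistocene; C — Paleocene; span 250.34 million years

A: 252.4 Ma lies in 259.51–251.902 Ma, so Lopingian.
B: 2.06 Ma lies in 2.58–0.0117 Ma, so Pleistocene.
C: 61.8 Ma lies in 66–56 Ma, so Paleocene.
Oldest = 252.4 Ma, youngest = 2.06 Ma → span 250.34 Myr.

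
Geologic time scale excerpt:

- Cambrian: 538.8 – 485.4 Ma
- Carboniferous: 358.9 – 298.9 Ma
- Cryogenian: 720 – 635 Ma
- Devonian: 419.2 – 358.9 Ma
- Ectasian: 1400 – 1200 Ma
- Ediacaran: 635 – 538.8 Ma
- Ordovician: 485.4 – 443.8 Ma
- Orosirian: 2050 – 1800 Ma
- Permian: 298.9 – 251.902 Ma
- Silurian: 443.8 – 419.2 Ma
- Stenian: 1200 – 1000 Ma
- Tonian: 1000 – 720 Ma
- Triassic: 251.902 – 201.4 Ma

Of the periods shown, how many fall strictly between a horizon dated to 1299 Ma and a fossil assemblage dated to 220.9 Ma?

1299 Ma sits inside the Ectasian (1400–1200) and 220.9 Ma inside the Triassic (251.902–201.4); neither of those is wholly between the two dates.
The listed periods lying completely between them are Stenian, Tonian, Cryogenian, Ediacaran, Cambrian, Ordovician, Silurian, Devonian, Carboniferous, Permian — 10 in all.

10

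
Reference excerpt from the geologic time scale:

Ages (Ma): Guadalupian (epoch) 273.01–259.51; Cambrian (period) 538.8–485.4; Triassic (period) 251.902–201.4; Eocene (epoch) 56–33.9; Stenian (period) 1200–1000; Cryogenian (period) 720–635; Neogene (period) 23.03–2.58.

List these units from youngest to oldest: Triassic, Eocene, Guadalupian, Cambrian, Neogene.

The oldest of these is Cambrian (starts 538.8 Ma) and the youngest is Neogene (ends 2.58 Ma).
In between, by decreasing start age: Guadalupian (273.01), Triassic (251.902), Eocene (56).
Listing youngest first means reversing that sequence.

Neogene, Eocene, Triassic, Guadalupian, Cambrian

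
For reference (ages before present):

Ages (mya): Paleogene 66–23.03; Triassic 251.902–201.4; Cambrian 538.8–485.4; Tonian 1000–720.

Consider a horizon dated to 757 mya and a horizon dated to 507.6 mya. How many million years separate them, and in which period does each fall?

Elapsed time: 757 − 507.6 = 249.4 Myr.
757 Ma lies within 1000–720 Ma: Tonian.
507.6 Ma lies within 538.8–485.4 Ma: Cambrian.

249.4 million years apart; the first in the Tonian, the second in the Cambrian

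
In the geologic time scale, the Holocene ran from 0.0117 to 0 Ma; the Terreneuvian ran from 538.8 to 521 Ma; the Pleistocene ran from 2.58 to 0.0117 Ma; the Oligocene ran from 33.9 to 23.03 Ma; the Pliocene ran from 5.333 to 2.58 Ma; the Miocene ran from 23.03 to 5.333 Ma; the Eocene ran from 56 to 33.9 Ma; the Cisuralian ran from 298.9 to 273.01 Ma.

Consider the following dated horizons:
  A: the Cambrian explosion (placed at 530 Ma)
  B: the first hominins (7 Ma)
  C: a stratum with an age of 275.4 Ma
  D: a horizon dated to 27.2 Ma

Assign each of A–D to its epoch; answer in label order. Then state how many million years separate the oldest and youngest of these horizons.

A — Terreneuvian; B — Miocene; C — Cisuralian; D — Oligocene; span 523 million years

Match each age against the start–end ranges in the excerpt: A = 530 Ma → Terreneuvian (538.8–521); B = 7 Ma → Miocene (23.03–5.333); C = 275.4 Ma → Cisuralian (298.9–273.01); D = 27.2 Ma → Oligocene (33.9–23.03).
The largest age is 530 Ma and the smallest is 7 Ma; their difference is 523 Myr.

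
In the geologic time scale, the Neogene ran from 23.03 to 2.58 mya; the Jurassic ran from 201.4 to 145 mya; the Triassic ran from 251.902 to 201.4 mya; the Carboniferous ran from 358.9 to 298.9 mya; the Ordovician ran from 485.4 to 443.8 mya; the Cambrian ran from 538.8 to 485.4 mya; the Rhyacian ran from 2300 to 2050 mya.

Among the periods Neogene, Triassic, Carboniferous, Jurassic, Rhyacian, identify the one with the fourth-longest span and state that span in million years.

Triassic, 50.502 million years

Start − end for each: Neogene 23.03 − 2.58 = 20.45; Triassic 251.902 − 201.4 = 50.502; Carboniferous 358.9 − 298.9 = 60; Jurassic 201.4 − 145 = 56.4; Rhyacian 2300 − 2050 = 250.
Ranking these from longest: Rhyacian > Carboniferous > Jurassic > Triassic > Neogene.
Position 4 in that ranking is Triassic, which lasted 50.502 Myr.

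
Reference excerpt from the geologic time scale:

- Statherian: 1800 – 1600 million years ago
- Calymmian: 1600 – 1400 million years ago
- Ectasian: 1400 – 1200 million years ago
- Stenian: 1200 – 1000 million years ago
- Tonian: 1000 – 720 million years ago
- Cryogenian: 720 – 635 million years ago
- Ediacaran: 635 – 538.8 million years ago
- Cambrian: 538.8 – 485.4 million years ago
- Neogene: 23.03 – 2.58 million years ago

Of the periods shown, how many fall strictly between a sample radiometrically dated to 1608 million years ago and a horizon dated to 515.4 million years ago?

6

The older date is 1608 Ma and the younger is 515.4 Ma.
Periods with start < 1608 and end > 515.4 Ma: Calymmian (1600–1400), Ectasian (1400–1200), Stenian (1200–1000), Tonian (1000–720), Cryogenian (720–635), Ediacaran (635–538.8).
That is 6 complete periods.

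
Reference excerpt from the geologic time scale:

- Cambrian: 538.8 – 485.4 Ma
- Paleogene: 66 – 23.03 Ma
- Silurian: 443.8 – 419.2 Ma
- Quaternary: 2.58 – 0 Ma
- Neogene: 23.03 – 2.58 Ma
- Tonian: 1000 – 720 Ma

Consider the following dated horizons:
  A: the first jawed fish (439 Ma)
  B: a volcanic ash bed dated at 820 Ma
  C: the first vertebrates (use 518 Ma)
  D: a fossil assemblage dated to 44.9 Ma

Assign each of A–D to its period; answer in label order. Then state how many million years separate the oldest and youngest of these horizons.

A: 439 Ma lies in 443.8–419.2 Ma, so Silurian.
B: 820 Ma lies in 1000–720 Ma, so Tonian.
C: 518 Ma lies in 538.8–485.4 Ma, so Cambrian.
D: 44.9 Ma lies in 66–23.03 Ma, so Paleogene.
Oldest = 820 Ma, youngest = 44.9 Ma → span 775.1 Myr.

A — Silurian; B — Tonian; C — Cambrian; D — Paleogene; span 775.1 million years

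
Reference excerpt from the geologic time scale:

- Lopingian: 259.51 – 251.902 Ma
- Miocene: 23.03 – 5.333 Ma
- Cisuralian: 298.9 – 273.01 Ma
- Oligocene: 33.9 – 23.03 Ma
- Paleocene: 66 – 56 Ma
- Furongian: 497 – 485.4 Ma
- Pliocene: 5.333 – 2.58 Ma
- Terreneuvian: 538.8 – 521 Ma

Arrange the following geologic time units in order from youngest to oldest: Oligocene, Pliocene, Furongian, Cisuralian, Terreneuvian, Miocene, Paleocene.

Pliocene, Miocene, Oligocene, Paleocene, Cisuralian, Furongian, Terreneuvian

Read off each span (Ma): Oligocene 33.9–23.03; Pliocene 5.333–2.58; Furongian 497–485.4; Cisuralian 298.9–273.01; Terreneuvian 538.8–521; Miocene 23.03–5.333; Paleocene 66–56.
Larger Ma is older, so oldest→youngest is Terreneuvian, Furongian, Cisuralian, Paleocene, Oligocene, Miocene, Pliocene; reverse it for youngest→oldest.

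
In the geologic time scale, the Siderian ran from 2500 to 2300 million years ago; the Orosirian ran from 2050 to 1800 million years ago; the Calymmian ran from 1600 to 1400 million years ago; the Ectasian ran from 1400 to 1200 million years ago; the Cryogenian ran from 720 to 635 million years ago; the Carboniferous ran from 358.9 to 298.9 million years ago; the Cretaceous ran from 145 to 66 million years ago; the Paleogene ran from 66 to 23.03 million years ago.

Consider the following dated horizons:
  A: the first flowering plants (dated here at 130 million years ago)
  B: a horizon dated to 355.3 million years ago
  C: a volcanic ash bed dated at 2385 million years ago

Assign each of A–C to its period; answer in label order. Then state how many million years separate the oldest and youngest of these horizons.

A — Cretaceous; B — Carboniferous; C — Siderian; span 2255 million years

Match each age against the start–end ranges in the excerpt: A = 130 Ma → Cretaceous (145–66); B = 355.3 Ma → Carboniferous (358.9–298.9); C = 2385 Ma → Siderian (2500–2300).
The largest age is 2385 Ma and the smallest is 130 Ma; their difference is 2255 Myr.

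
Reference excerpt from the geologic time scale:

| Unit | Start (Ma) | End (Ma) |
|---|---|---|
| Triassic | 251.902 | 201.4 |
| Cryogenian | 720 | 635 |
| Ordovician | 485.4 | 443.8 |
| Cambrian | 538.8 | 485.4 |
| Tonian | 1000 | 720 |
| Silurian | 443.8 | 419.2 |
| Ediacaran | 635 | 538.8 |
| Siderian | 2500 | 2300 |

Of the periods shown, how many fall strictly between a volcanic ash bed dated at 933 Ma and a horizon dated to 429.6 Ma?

933 Ma sits inside the Tonian (1000–720) and 429.6 Ma inside the Silurian (443.8–419.2); neither of those is wholly between the two dates.
The listed periods lying completely between them are Cryogenian, Ediacaran, Cambrian, Ordovician — 4 in all.

4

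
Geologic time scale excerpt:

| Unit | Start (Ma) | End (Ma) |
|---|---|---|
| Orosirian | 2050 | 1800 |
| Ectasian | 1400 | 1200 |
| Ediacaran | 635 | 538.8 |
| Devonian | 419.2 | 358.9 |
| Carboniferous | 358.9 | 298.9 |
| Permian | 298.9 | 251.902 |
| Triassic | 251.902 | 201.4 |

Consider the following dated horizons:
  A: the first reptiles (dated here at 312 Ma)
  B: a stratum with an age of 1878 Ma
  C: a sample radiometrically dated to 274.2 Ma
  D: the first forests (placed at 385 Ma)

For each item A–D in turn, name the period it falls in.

Match each age against the start–end ranges in the excerpt: A = 312 Ma → Carboniferous (358.9–298.9); B = 1878 Ma → Orosirian (2050–1800); C = 274.2 Ma → Permian (298.9–251.902); D = 385 Ma → Devonian (419.2–358.9).

A — Carboniferous; B — Orosirian; C — Permian; D — Devonian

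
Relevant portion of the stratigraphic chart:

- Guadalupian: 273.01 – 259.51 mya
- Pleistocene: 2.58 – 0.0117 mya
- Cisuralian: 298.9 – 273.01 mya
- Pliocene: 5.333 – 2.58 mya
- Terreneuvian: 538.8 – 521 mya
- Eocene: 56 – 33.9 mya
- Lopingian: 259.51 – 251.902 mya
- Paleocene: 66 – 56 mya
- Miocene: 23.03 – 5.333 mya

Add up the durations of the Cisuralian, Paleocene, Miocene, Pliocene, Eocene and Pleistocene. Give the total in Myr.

81.0083 million years

Duration is start − end for each: (298.9 − 273.01) + (66 − 56) + (23.03 − 5.333) + (5.333 − 2.58) + (56 − 33.9) + (2.58 − 0.0117).
That is 25.89 + 10 + 17.697 + 2.753 + 22.1 + 2.5683, which totals 81.0083 million years.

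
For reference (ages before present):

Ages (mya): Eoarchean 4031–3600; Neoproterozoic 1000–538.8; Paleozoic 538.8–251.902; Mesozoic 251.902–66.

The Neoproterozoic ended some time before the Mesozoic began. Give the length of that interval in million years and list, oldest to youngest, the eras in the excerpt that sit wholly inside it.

End of Neoproterozoic = 538.8 Ma; start of Mesozoic = 251.902 Ma.
Gap = 538.8 − 251.902 = 286.898 Myr.
Eras wholly inside 538.8–251.902 Ma: Paleozoic (538.8–251.902).

286.898 million years; Paleozoic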